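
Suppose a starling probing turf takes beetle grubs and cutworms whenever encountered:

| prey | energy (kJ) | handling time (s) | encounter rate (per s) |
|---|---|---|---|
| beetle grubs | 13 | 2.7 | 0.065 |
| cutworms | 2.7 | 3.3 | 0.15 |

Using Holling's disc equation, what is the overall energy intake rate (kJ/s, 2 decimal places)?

R = Σλ_iE_i / (1 + Σλ_ih_i)
Numerator: 0.065×13 + 0.15×2.7 = 1.25
Denominator: 1 + 0.065×2.7 + 0.15×3.3 = 1.671
R = 1.25/1.671 = 0.7483 kJ/s

0.75 kJ/s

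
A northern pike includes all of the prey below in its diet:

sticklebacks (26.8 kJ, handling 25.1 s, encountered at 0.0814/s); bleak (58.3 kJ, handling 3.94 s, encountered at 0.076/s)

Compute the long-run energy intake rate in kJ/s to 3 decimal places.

R = (0.0814×26.8 + 0.076×58.3) / (1 + 0.0814×25.1 + 0.076×3.94) = 6.612/3.343 = 1.978 kJ/s.

1.978 kJ/s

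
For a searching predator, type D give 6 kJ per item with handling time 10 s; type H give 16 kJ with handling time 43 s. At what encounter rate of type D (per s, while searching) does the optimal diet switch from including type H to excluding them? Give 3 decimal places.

At the threshold, the rate on type D alone equals the profitability of type H: λ·6/(1 + λ·10) = 16/43 = 0.3721.
Rearranging, λ(6 − 0.3721×10) = 0.3721, so λ = 0.3721/2.279 = 0.1633 per s.

0.163 per s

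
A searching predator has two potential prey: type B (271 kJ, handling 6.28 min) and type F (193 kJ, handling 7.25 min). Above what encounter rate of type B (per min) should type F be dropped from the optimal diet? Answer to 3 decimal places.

At the threshold, the rate on type B alone equals the profitability of type F: λ·271/(1 + λ·6.28) = 193/7.25 = 26.62.
Rearranging, λ(271 − 26.62×6.28) = 26.62, so λ = 26.62/103.8 = 0.2564 per min.

0.256 per min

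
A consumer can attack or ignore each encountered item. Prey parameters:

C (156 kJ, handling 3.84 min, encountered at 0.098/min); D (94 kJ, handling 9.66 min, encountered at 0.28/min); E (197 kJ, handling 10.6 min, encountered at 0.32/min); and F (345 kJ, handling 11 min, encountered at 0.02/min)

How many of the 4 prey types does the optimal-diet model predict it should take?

3

Profitabilities (E/h, kJ/min): C 40.6, F 31.4, E 18.6, D 9.73. Add prey in this order while the next type's profitability exceeds the intake rate on those already taken.
Rate on top 1: 11.11. F: 31.4 > 11.11 → include.
Rate on top 2: 13.9. E: 18.6 > 13.9 → include.
Rate on top 3: 17.09. D: 9.73 < 17.09 → exclude; stop.
Optimal diet: C, F, E — 3 of 4 types.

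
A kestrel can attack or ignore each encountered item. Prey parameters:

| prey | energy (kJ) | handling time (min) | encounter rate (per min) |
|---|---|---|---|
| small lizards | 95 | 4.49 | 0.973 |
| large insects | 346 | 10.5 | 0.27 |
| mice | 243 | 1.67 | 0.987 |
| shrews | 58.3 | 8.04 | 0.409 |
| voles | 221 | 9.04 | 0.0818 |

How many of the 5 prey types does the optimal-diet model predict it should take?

Rank by E/h (kJ/min): mice 146, large insects 33, voles 24.4, small lizards 21.2, shrews 7.25. Include each in turn until the next type's E/h falls below the running intake rate.
Rate on top 1: 90.56. large insects: 33 < 90.56 → exclude; stop.
Optimal diet: mice — 1 of 5 types.

1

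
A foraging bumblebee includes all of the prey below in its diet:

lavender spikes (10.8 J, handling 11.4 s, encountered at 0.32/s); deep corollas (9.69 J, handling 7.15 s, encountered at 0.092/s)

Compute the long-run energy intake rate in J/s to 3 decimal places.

Energy encountered per unit search time: 0.32×10.8 + 0.092×9.69 = 4.347 J/s.
Handling time per unit search time: 0.32×11.4 + 0.092×7.15 = 4.306.
Rate = 4.347/(1 + 4.306) = 0.8194 J/s.

0.819 J/s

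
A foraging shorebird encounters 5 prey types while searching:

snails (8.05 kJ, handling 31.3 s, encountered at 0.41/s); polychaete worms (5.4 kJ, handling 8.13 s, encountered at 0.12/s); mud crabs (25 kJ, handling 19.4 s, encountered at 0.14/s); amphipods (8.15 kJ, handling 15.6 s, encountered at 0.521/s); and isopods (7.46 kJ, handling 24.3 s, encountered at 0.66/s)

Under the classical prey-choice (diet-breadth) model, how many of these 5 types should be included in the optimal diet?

Rank by E/h (kJ/s): mud crabs 1.29, polychaete worms 0.664, amphipods 0.522, isopods 0.307, snails 0.257. Include each in turn until the next type's E/h falls below the running intake rate.
Rate on top 1: 0.9419. polychaete worms: 0.664 < 0.9419 → exclude; stop.
Optimal diet: mud crabs — 1 of 5 types.

1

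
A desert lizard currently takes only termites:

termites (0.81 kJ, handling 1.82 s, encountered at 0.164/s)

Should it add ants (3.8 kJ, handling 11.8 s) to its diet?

Intake rate on the current diet: R = (0.164×0.81) / (1 + 0.164×1.82) = 0.1328/1.298 = 0.1023 kJ/s.
Profitability of ants: 3.8/11.8 = 0.322 kJ/s.
0.322 > 0.1023, so adding ants raises the average — include it.

Yes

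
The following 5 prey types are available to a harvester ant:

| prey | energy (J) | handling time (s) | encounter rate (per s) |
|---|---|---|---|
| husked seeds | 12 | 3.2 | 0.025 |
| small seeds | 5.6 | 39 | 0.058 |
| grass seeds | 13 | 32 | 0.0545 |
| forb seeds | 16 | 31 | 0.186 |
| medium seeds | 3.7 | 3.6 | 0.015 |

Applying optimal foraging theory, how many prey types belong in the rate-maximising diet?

3

E/h in descending order: husked seeds 3.75, medium seeds 1.03, forb seeds 0.516, grass seeds 0.406, small seeds 0.144 J/s. The optimal diet is the largest prefix of this list for which every included type satisfies E_i/h_i > R on the types above it.
Rate on top 1: 0.2778. medium seeds: 1.03 > 0.2778 → include.
Rate on top 2: 0.3135. forb seeds: 0.516 > 0.3135 → include.
Rate on top 3: 0.4828. grass seeds: 0.406 < 0.4828 → exclude; stop.
Optimal diet: husked seeds, medium seeds, forb seeds — 3 of 5 types.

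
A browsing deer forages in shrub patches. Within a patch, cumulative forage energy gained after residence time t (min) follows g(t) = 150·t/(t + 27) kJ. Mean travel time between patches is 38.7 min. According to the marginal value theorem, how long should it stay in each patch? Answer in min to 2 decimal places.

32.32 min

By the marginal value theorem, leave when the instantaneous gain rate g'(t) equals the habitat-wide average g(t)/(T + t).
g'(t) = 150·27/(t + 27)². Setting 150·27/(t+27)² = 150t/[(t+27)(38.7+t)] gives 27(38.7+t) = t(t+27), so t² = 27×38.7 = 1045.
t* = √1045 = 32.32 min.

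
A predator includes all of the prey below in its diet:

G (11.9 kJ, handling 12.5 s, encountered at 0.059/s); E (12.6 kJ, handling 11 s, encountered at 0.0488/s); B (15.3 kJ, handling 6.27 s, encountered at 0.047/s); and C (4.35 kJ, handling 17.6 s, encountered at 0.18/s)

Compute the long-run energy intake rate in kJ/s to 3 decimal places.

Energy encountered per unit search time: 0.059×11.9 + 0.0488×12.6 + 0.047×15.3 + 0.18×4.35 = 2.819 kJ/s.
Handling time per unit search time: 0.059×12.5 + 0.0488×11 + 0.047×6.27 + 0.18×17.6 = 4.737.
Rate = 2.819/(1 + 4.737) = 0.4914 kJ/s.

0.491 kJ/s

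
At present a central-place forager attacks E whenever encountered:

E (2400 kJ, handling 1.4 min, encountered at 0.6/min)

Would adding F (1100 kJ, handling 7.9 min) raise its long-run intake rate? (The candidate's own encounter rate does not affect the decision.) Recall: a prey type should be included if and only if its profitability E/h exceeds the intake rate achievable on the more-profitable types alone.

Intake rate on the current diet: R = (0.6×2400) / (1 + 0.6×1.4) = 1440/1.84 = 782.6 kJ/min.
Profitability of F: 1100/7.9 = 139.2 kJ/min.
139.2 < 782.6, so adding F would lower the average — exclude it.

No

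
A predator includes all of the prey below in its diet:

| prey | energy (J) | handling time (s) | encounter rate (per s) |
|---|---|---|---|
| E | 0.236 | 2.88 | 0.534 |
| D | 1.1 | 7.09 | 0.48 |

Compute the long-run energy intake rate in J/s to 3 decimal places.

0.110 J/s

Energy encountered per unit search time: 0.534×0.236 + 0.48×1.1 = 0.654 J/s.
Handling time per unit search time: 0.534×2.88 + 0.48×7.09 = 4.941.
Rate = 0.654/(1 + 4.941) = 0.1101 J/s.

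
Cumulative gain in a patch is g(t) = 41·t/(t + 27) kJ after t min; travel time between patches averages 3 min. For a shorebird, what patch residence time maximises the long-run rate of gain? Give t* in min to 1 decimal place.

9.0 min

Optimal t* satisfies g'(t*) = g(t*)/(T + t*).
g'(t) = 41·27/(t + 27)². Setting 41·27/(t+27)² = 41t/[(t+27)(3+t)] gives 27(3+t) = t(t+27), so t² = 27×3 = 81.
t* = √81 = 9 min.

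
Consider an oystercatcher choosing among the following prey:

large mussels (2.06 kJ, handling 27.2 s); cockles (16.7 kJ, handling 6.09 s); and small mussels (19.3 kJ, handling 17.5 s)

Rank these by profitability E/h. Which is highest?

Profitability E/h (kJ/s): large mussels = 2.06/27.2 = 0.0757, cockles = 16.7/6.09 = 2.74, small mussels = 19.3/17.5 = 1.1.
Ranked: cockles > small mussels > large mussels.

cockles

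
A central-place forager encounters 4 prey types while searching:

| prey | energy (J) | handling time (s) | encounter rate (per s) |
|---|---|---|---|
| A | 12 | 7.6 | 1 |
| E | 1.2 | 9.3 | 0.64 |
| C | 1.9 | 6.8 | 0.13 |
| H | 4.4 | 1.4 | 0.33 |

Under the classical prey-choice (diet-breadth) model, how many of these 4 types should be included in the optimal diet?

2

Profitabilities (E/h, J/s): H 3.14, A 1.58, C 0.279, E 0.129. Add prey in this order while the next type's profitability exceeds the intake rate on those already taken.
Rate on top 1: 0.9932. A: 1.58 > 0.9932 → include.
Rate on top 2: 1.484. C: 0.279 < 1.484 → exclude; stop.
Optimal diet: H, A — 2 of 4 types.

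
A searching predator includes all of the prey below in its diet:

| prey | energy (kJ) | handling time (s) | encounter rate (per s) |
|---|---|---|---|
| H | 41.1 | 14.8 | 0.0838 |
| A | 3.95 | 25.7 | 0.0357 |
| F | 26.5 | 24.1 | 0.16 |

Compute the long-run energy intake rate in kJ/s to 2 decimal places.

1.12 kJ/s

R = (0.0838×41.1 + 0.0357×3.95 + 0.16×26.5) / (1 + 0.0838×14.8 + 0.0357×25.7 + 0.16×24.1) = 7.825/7.014 = 1.116 kJ/s.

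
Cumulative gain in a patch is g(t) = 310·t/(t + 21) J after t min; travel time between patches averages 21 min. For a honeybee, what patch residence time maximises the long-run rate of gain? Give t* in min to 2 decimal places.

21.00 min

Optimal t* satisfies g'(t*) = g(t*)/(T + t*).
g'(t) = 310·21/(t + 21)². Setting 310·21/(t+21)² = 310t/[(t+21)(21+t)] gives 21(21+t) = t(t+21), so t² = 21×21 = 441.
t* = √441 = 21 min.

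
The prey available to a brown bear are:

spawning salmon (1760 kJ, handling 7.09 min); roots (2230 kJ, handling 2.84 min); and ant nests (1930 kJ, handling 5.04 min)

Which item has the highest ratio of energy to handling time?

roots

In descending order of E/h:
roots: 2230/2.84 = 785 kJ/min
ant nests: 1930/5.04 = 383 kJ/min
spawning salmon: 1760/7.09 = 248 kJ/min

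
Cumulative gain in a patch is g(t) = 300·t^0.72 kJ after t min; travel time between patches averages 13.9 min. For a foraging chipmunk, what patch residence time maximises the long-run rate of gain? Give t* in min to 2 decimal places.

Maximise g(t)/(T+t): set derivative to zero → g'(t)(T+t) = g(t).
g'(t) = 0.72·300·t^-0.28. Setting 0.72·300·t^-0.28 = 300·t^0.72/(13.9+t) gives 0.72(13.9+t) = t, so 0.28·t = 0.72×13.9.
t* = 0.72×13.9/0.28 = 35.74 min.

35.74 min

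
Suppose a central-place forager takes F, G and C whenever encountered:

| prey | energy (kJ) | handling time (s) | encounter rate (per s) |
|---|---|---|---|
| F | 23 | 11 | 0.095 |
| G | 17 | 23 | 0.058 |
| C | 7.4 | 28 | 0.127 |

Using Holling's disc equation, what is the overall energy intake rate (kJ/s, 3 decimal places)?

Energy encountered per unit search time: 0.095×23 + 0.058×17 + 0.127×7.4 = 4.111 kJ/s.
Handling time per unit search time: 0.095×11 + 0.058×23 + 0.127×28 = 5.935.
Rate = 4.111/(1 + 5.935) = 0.5928 kJ/s.

0.593 kJ/s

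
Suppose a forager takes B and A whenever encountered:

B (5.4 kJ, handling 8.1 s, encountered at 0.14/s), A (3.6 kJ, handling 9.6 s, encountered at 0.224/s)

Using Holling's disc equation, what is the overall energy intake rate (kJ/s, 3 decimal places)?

R = (0.14×5.4 + 0.224×3.6) / (1 + 0.14×8.1 + 0.224×9.6) = 1.562/4.284 = 0.3647 kJ/s.

0.365 kJ/s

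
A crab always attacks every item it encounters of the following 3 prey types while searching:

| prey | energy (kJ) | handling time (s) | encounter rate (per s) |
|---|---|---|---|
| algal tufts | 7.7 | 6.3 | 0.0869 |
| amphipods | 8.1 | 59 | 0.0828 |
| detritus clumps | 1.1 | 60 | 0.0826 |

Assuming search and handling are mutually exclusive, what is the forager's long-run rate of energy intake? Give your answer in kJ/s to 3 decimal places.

Energy encountered per unit search time: 0.0869×7.7 + 0.0828×8.1 + 0.0826×1.1 = 1.431 kJ/s.
Handling time per unit search time: 0.0869×6.3 + 0.0828×59 + 0.0826×60 = 10.39.
Rate = 1.431/(1 + 10.39) = 0.1256 kJ/s.

0.126 kJ/s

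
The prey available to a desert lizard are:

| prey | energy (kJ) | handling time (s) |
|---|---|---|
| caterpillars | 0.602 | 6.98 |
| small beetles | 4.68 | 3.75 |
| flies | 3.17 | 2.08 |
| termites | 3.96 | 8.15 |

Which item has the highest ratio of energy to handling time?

Profitability E/h (kJ/s): caterpillars = 0.602/6.98 = 0.0862, small beetles = 4.68/3.75 = 1.25, flies = 3.17/2.08 = 1.52, termites = 3.96/8.15 = 0.486.
Ranked: flies > small beetles > termites > caterpillars.

flies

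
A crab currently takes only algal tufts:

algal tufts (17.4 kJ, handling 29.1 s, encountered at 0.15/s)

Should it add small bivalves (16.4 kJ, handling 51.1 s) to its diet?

No

On algal tufts alone, R = ΣλE/(1+Σλh) = 2.61/5.365 = 0.4865 kJ/s.
Profitability of small bivalves: 16.4/51.1 = 0.3209 kJ/s.
0.3209 < 0.4865, so adding small bivalves would lower the average — exclude it.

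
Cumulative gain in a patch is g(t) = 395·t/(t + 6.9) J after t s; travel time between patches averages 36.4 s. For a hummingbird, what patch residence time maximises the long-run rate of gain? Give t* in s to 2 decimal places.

Maximise g(t)/(T+t): set derivative to zero → g'(t)(T+t) = g(t).
g'(t) = 395·6.9/(t + 6.9)². Setting 395·6.9/(t+6.9)² = 395t/[(t+6.9)(36.4+t)] gives 6.9(36.4+t) = t(t+6.9), so t² = 6.9×36.4 = 251.2.
t* = √251.2 = 15.85 s.

15.85 s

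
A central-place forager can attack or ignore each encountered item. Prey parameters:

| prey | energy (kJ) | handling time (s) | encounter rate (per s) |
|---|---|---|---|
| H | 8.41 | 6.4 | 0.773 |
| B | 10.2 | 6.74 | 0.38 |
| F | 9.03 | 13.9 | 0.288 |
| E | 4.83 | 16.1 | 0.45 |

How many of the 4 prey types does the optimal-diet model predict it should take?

Profitabilities (E/h, kJ/s): B 1.51, H 1.31, F 0.65, E 0.3. Add prey in this order while the next type's profitability exceeds the intake rate on those already taken.
Rate on top 1: 1.088. H: 1.31 > 1.088 → include.
Rate on top 2: 1.22. F: 0.65 < 1.22 → exclude; stop.
Optimal diet: B, H — 2 of 4 types.

2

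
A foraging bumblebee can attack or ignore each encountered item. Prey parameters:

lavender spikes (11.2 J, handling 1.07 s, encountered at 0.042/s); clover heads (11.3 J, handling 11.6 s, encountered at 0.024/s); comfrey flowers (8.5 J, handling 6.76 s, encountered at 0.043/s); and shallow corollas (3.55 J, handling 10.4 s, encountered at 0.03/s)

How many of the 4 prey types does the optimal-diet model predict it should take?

3

E/h in descending order: lavender spikes 10.5, comfrey flowers 1.26, clover heads 0.974, shallow corollas 0.341 J/s. The optimal diet is the largest prefix of this list for which every included type satisfies E_i/h_i > R on the types above it.
Rate on top 1: 0.4502. comfrey flowers: 1.26 > 0.4502 → include.
Rate on top 2: 0.6259. clover heads: 0.974 > 0.6259 → include.
Rate on top 3: 0.6859. shallow corollas: 0.341 < 0.6859 → exclude; stop.
Optimal diet: lavender spikes, comfrey flowers, clover heads — 3 of 4 types.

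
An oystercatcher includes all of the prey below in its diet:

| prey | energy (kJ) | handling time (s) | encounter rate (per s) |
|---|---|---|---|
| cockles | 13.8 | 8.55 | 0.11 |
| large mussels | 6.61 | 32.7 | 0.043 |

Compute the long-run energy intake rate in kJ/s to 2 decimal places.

Energy encountered per unit search time: 0.11×13.8 + 0.043×6.61 = 1.802 kJ/s.
Handling time per unit search time: 0.11×8.55 + 0.043×32.7 = 2.347.
Rate = 1.802/(1 + 2.347) = 0.5385 kJ/s.

0.54 kJ/s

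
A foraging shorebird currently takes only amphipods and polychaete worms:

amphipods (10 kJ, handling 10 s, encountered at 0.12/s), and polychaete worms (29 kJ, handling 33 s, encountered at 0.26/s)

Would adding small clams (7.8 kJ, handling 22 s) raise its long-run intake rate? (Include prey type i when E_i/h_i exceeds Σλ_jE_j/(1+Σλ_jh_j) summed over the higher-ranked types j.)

Intake rate on the current diet: R = (0.12×10 + 0.26×29) / (1 + 0.12×10 + 0.26×33) = 8.74/10.78 = 0.8108 kJ/s.
Profitability of small clams: 7.8/22 = 0.3545 kJ/s.
Since 0.3545 < R, time spent handling small clams is better spent searching.

No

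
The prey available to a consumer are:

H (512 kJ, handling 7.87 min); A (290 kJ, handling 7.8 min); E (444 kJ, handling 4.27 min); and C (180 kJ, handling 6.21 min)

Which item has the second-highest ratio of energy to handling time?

H

Profitability E/h (kJ/min): H = 512/7.87 = 65.1, A = 290/7.8 = 37.2, E = 444/4.27 = 104, C = 180/6.21 = 29.
Ranked: E > H > A > C.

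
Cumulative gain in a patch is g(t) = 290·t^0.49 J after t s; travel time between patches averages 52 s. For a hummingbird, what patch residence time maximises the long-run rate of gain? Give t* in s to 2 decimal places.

49.96 s

Optimal t* satisfies g'(t*) = g(t*)/(T + t*).
g'(t) = 0.49·290·t^-0.51. Setting 0.49·290·t^-0.51 = 290·t^0.49/(52+t) gives 0.49(52+t) = t, so 0.51·t = 0.49×52.
t* = 0.49×52/0.51 = 49.96 s.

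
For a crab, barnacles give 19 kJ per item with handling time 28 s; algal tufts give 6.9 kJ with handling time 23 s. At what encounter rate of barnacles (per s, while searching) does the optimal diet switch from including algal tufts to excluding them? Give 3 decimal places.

Drop algal tufts once their profitability E₂/h₂ falls below the rate achievable on barnacles alone: E₂/h₂ = λE₁/(1 + λh₁).
Solve for λ: λE₁h₂ = E₂(1 + λh₁) → λ(E₁h₂ − E₂h₁) = E₂ → λ = E₂/(E₁h₂ − E₂h₁).
λ = 6.9/(19×23 − 6.9×28) = 6.9/243.8 = 0.0283 per s.

0.028 per s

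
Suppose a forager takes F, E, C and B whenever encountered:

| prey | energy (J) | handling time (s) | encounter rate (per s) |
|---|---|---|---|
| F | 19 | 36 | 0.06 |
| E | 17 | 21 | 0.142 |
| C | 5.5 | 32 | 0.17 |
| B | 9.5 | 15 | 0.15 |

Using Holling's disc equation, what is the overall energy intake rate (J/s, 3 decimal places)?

0.428 J/s

Energy encountered per unit search time: 0.06×19 + 0.142×17 + 0.17×5.5 + 0.15×9.5 = 5.914 J/s.
Handling time per unit search time: 0.06×36 + 0.142×21 + 0.17×32 + 0.15×15 = 12.83.
Rate = 5.914/(1 + 12.83) = 0.4276 J/s.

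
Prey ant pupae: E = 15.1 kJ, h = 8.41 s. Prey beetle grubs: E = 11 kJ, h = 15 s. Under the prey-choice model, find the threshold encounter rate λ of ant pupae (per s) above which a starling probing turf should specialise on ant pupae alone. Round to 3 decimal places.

0.082 per s

Drop beetle grubs once their profitability E₂/h₂ falls below the rate achievable on ant pupae alone: E₂/h₂ = λE₁/(1 + λh₁).
Solve for λ: λE₁h₂ = E₂(1 + λh₁) → λ(E₁h₂ − E₂h₁) = E₂ → λ = E₂/(E₁h₂ − E₂h₁).
λ = 11/(15.1×15 − 11×8.41) = 11/134 = 0.0821 per s.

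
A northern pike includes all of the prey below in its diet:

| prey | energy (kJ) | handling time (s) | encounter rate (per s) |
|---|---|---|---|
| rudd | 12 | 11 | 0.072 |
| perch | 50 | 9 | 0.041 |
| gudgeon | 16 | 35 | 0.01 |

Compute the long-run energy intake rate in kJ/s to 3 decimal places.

1.224 kJ/s

R = (0.072×12 + 0.041×50 + 0.01×16) / (1 + 0.072×11 + 0.041×9 + 0.01×35) = 3.074/2.511 = 1.224 kJ/s.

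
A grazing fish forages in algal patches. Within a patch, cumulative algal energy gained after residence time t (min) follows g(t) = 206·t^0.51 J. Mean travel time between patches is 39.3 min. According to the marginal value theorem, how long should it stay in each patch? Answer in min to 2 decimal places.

40.90 min

Optimal t* satisfies g'(t*) = g(t*)/(T + t*).
g'(t) = 0.51·206·t^-0.49. Setting 0.51·206·t^-0.49 = 206·t^0.51/(39.3+t) gives 0.51(39.3+t) = t, so 0.49·t = 0.51×39.3.
t* = 0.51×39.3/0.49 = 40.9 min.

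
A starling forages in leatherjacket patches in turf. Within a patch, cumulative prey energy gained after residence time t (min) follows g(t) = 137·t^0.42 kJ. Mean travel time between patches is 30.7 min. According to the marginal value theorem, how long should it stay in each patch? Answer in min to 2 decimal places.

22.23 min

Maximise g(t)/(T+t): set derivative to zero → g'(t)(T+t) = g(t).
g'(t) = 0.42·137·t^-0.58. Setting 0.42·137·t^-0.58 = 137·t^0.42/(30.7+t) gives 0.42(30.7+t) = t, so 0.58·t = 0.42×30.7.
t* = 0.42×30.7/0.58 = 22.23 min.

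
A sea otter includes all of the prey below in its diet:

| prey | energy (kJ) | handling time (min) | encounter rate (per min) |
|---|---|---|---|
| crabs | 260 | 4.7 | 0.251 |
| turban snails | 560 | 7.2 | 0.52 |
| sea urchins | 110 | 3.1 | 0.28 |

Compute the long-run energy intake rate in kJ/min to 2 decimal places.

57.02 kJ/min

Energy encountered per unit search time: 0.251×260 + 0.52×560 + 0.28×110 = 387.3 kJ/min.
Handling time per unit search time: 0.251×4.7 + 0.52×7.2 + 0.28×3.1 = 5.792.
Rate = 387.3/(1 + 5.792) = 57.02 kJ/min.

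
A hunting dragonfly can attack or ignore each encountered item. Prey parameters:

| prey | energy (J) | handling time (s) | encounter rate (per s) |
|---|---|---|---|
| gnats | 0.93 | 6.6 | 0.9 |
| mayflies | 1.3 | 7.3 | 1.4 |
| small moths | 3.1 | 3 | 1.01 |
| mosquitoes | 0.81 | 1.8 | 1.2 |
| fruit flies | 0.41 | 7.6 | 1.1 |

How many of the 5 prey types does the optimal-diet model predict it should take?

Profitabilities (E/h, J/s): small moths 1.03, mosquitoes 0.45, mayflies 0.178, gnats 0.141, fruit flies 0.0539. Add prey in this order while the next type's profitability exceeds the intake rate on those already taken.
Rate on top 1: 0.7769. mosquitoes: 0.45 < 0.7769 → exclude; stop.
Optimal diet: small moths — 1 of 5 types.

1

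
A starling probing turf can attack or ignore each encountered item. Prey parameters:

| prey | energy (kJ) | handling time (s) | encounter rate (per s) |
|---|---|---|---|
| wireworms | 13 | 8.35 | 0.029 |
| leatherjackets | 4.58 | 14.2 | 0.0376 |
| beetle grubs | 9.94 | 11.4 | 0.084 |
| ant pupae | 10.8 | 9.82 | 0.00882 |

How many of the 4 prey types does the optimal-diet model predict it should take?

3

Profitabilities (E/h, kJ/s): wireworms 1.56, ant pupae 1.1, beetle grubs 0.872, leatherjackets 0.323. Add prey in this order while the next type's profitability exceeds the intake rate on those already taken.
Rate on top 1: 0.3035. ant pupae: 1.1 > 0.3035 → include.
Rate on top 2: 0.3554. beetle grubs: 0.872 > 0.3554 → include.
Rate on top 3: 0.5717. leatherjackets: 0.323 < 0.5717 → exclude; stop.
Optimal diet: wireworms, ant pupae, beetle grubs — 3 of 4 types.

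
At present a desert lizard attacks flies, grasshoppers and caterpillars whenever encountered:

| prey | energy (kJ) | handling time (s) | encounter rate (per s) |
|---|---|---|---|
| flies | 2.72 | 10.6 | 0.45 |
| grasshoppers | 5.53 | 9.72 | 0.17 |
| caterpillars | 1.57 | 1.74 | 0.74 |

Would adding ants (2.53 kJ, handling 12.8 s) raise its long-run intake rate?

No

Current rate: (0.45×2.72 + 0.17×5.53 + 0.74×1.57)/(1 + 0.45×10.6 + 0.17×9.72 + 0.74×1.74) = 0.3818 kJ/s.
Profitability of ants: 2.53/12.8 = 0.1977 kJ/s.
Since 0.1977 < R, time spent handling ants is better spent searching.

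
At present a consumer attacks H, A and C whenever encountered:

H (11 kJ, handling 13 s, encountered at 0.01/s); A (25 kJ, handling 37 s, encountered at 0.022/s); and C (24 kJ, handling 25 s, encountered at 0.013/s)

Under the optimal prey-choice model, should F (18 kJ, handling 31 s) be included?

Current rate: (0.01×11 + 0.022×25 + 0.013×24)/(1 + 0.01×13 + 0.022×37 + 0.013×25) = 0.4284 kJ/s.
F: E/h = 18/31 = 0.5806 kJ/s.
Since 0.5806 > R, including F increases the long-run rate.

Yes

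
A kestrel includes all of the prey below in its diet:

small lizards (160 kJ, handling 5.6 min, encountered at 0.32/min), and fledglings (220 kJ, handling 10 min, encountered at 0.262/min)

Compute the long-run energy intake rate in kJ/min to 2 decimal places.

20.11 kJ/min

Energy encountered per unit search time: 0.32×160 + 0.262×220 = 108.8 kJ/min.
Handling time per unit search time: 0.32×5.6 + 0.262×10 = 4.412.
Rate = 108.8/(1 + 4.412) = 20.11 kJ/min.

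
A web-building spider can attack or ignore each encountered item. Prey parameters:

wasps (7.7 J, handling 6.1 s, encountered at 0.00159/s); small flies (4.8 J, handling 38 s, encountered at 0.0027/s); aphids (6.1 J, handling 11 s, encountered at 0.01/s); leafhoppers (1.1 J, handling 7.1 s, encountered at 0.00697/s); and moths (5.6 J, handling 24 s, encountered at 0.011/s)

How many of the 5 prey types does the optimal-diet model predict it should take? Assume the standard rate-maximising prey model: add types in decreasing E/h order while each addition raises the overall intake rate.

5

Profitabilities (E/h, J/s): wasps 1.26, aphids 0.555, moths 0.233, leafhoppers 0.155, small flies 0.126. Add prey in this order while the next type's profitability exceeds the intake rate on those already taken.
Rate on top 1: 0.01213. aphids: 0.555 > 0.01213 → include.
Rate on top 2: 0.06541. moths: 0.233 > 0.06541 → include.
Rate on top 3: 0.09745. leafhoppers: 0.155 > 0.09745 → include.
Rate on top 4: 0.09944. small flies: 0.126 > 0.09944 → include.
Optimal diet: wasps, aphids, moths, leafhoppers, small flies — 5 of 5 types.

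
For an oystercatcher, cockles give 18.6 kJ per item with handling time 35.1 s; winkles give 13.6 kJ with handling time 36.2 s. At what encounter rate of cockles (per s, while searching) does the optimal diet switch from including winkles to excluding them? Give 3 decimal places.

Drop winkles once their profitability E₂/h₂ falls below the rate achievable on cockles alone: E₂/h₂ = λE₁/(1 + λh₁).
Solve for λ: λE₁h₂ = E₂(1 + λh₁) → λ(E₁h₂ − E₂h₁) = E₂ → λ = E₂/(E₁h₂ − E₂h₁).
λ = 13.6/(18.6×36.2 − 13.6×35.1) = 13.6/196 = 0.0694 per s.

0.069 per s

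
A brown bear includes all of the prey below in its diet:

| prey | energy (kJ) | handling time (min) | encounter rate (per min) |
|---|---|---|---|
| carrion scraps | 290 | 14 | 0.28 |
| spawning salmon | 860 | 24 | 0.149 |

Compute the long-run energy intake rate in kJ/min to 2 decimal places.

24.64 kJ/min

R = Σλ_iE_i / (1 + Σλ_ih_i)
Numerator: 0.28×290 + 0.149×860 = 209.3
Denominator: 1 + 0.28×14 + 0.149×24 = 8.496
R = 209.3/8.496 = 24.64 kJ/min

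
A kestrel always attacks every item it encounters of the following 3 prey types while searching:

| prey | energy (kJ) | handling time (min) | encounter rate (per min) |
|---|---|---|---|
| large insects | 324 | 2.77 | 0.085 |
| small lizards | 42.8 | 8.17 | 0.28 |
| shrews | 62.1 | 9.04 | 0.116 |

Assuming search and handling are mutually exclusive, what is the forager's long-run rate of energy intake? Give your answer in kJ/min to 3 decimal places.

Energy encountered per unit search time: 0.085×324 + 0.28×42.8 + 0.116×62.1 = 46.73 kJ/min.
Handling time per unit search time: 0.085×2.77 + 0.28×8.17 + 0.116×9.04 = 3.572.
Rate = 46.73/(1 + 3.572) = 10.22 kJ/min.

10.221 kJ/min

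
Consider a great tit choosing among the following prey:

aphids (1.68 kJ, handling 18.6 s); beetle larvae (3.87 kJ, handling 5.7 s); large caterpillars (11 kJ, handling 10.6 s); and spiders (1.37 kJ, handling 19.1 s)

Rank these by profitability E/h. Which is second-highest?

Profitability E/h (kJ/s): aphids = 1.68/18.6 = 0.0903, beetle larvae = 3.87/5.7 = 0.679, large caterpillars = 11/10.6 = 1.04, spiders = 1.37/19.1 = 0.0717.
Ranked: large caterpillars > beetle larvae > aphids > spiders.

beetle larvae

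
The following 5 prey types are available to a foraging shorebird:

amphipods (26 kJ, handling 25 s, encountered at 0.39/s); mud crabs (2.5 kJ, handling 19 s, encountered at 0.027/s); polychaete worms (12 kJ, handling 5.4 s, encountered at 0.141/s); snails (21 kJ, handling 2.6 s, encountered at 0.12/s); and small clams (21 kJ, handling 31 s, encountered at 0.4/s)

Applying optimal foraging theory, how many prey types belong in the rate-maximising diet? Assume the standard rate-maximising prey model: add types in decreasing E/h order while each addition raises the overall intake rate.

Profitabilities (E/h, kJ/s): snails 8.08, polychaete worms 2.22, amphipods 1.04, small clams 0.677, mud crabs 0.132. Add prey in this order while the next type's profitability exceeds the intake rate on those already taken.
Rate on top 1: 1.921. polychaete worms: 2.22 > 1.921 → include.
Rate on top 2: 2.031. amphipods: 1.04 < 2.031 → exclude; stop.
Optimal diet: snails, polychaete worms — 2 of 5 types.

2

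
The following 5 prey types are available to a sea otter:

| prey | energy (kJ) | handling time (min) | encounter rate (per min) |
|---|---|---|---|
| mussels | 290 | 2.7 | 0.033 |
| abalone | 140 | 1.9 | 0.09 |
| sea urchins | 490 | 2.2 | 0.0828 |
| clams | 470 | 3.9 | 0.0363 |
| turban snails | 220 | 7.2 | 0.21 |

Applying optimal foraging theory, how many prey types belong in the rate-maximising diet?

E/h in descending order: sea urchins 223, clams 121, mussels 107, abalone 73.7, turban snails 30.6 kJ/min. The optimal diet is the largest prefix of this list for which every included type satisfies E_i/h_i > R on the types above it.
Rate on top 1: 34.32. clams: 121 > 34.32 → include.
Rate on top 2: 43.54. mussels: 107 > 43.54 → include.
Rate on top 3: 47.57. abalone: 73.7 > 47.57 → include.
Rate on top 4: 50.39. turban snails: 30.6 < 50.39 → exclude; stop.
Optimal diet: sea urchins, clams, mussels, abalone — 4 of 5 types.

4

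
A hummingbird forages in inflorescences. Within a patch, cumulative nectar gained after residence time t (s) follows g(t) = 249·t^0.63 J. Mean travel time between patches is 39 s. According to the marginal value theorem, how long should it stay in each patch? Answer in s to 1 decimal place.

Maximise g(t)/(T+t): set derivative to zero → g'(t)(T+t) = g(t).
g'(t) = 0.63·249·t^-0.37. Setting 0.63·249·t^-0.37 = 249·t^0.63/(39+t) gives 0.63(39+t) = t, so 0.37·t = 0.63×39.
t* = 0.63×39/0.37 = 66.41 s.

66.4 s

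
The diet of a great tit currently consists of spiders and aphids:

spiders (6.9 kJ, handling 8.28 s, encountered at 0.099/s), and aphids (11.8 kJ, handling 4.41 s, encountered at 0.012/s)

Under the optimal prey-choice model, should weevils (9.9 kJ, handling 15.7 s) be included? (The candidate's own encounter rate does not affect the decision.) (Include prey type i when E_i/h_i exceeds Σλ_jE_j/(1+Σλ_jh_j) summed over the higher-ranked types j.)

Yes

Current rate: (0.099×6.9 + 0.012×11.8)/(1 + 0.099×8.28 + 0.012×4.41) = 0.4404 kJ/s.
weevils: E/h = 9.9/15.7 = 0.6306 kJ/s.
0.6306 > 0.4404, so adding weevils raises the average — include it.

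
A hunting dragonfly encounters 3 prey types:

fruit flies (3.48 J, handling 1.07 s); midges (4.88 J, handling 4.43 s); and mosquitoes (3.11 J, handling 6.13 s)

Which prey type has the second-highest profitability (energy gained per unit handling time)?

midges

In descending order of E/h:
fruit flies: 3.48/1.07 = 3.25 J/s
midges: 4.88/4.43 = 1.1 J/s
mosquitoes: 3.11/6.13 = 0.507 J/s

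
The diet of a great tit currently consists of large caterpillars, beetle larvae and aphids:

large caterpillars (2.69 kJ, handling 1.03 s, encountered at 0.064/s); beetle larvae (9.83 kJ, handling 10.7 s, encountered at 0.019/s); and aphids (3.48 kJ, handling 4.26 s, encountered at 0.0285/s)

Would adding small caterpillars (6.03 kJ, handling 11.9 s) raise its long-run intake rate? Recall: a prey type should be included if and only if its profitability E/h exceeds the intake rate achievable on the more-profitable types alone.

On large caterpillars, beetle larvae and aphids alone, R = ΣλE/(1+Σλh) = 0.4581/1.391 = 0.3294 kJ/s.
small caterpillars: E/h = 6.03/11.9 = 0.5067 kJ/s.
0.5067 > 0.3294, so adding small caterpillars raises the average — include it.

Yes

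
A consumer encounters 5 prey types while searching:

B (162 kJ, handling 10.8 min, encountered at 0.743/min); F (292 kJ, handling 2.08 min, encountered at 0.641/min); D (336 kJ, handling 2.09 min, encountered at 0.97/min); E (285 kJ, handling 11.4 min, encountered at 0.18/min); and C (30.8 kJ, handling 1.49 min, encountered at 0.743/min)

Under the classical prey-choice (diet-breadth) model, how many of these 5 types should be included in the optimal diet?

2

Profitabilities (E/h, kJ/min): D 161, F 140, E 25, C 20.7, B 15. Add prey in this order while the next type's profitability exceeds the intake rate on those already taken.
Rate on top 1: 107.7. F: 140 > 107.7 → include.
Rate on top 2: 117.7. E: 25 < 117.7 → exclude; stop.
Optimal diet: D, F — 2 of 5 types.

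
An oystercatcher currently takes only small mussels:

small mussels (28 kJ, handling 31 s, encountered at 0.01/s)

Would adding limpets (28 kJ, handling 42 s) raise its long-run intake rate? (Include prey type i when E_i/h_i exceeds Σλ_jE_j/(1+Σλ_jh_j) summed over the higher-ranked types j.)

Current rate: (0.01×28)/(1 + 0.01×31) = 0.2137 kJ/s.
Profitability of limpets: 28/42 = 0.6667 kJ/s.
0.6667 > 0.2137, so adding limpets raises the average — include it.

Yes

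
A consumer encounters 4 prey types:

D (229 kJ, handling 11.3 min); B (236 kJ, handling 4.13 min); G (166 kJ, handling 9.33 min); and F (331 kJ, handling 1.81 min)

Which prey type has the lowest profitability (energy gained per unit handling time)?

G

In descending order of E/h:
F: 331/1.81 = 183 kJ/min
B: 236/4.13 = 57.1 kJ/min
D: 229/11.3 = 20.3 kJ/min
G: 166/9.33 = 17.8 kJ/min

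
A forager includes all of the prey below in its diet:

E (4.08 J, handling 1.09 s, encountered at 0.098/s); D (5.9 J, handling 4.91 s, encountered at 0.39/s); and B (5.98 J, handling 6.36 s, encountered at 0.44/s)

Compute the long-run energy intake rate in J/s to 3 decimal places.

Energy encountered per unit search time: 0.098×4.08 + 0.39×5.9 + 0.44×5.98 = 5.332 J/s.
Handling time per unit search time: 0.098×1.09 + 0.39×4.91 + 0.44×6.36 = 4.82.
Rate = 5.332/(1 + 4.82) = 0.9161 J/s.

0.916 J/s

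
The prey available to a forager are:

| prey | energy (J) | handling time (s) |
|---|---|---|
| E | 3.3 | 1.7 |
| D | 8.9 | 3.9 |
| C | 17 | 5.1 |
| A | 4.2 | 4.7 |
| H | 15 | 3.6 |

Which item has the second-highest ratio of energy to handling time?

C

Profitability E/h (J/s): E = 3.3/1.7 = 1.94, D = 8.9/3.9 = 2.28, C = 17/5.1 = 3.33, A = 4.2/4.7 = 0.894, H = 15/3.6 = 4.17.
Ranked: H > C > D > E > A.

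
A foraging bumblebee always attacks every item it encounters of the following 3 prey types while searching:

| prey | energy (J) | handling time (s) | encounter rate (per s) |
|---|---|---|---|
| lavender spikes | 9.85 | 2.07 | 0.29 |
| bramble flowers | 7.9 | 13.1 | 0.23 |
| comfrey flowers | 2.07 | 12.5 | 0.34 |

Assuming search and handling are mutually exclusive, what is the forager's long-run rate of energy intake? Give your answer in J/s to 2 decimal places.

0.61 J/s

R = (0.29×9.85 + 0.23×7.9 + 0.34×2.07) / (1 + 0.29×2.07 + 0.23×13.1 + 0.34×12.5) = 5.377/8.863 = 0.6067 J/s.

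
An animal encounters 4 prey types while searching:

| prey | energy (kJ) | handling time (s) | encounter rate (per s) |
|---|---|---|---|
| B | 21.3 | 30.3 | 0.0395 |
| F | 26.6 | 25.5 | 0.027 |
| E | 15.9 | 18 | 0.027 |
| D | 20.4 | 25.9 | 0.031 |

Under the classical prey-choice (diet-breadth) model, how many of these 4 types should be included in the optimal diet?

E/h in descending order: F 1.04, E 0.883, D 0.788, B 0.703 kJ/s. The optimal diet is the largest prefix of this list for which every included type satisfies E_i/h_i > R on the types above it.
Rate on top 1: 0.4253. E: 0.883 > 0.4253 → include.
Rate on top 2: 0.5277. D: 0.788 > 0.5277 → include.
Rate on top 3: 0.5978. B: 0.703 > 0.5978 → include.
Optimal diet: F, E, D, B — 4 of 4 types.

4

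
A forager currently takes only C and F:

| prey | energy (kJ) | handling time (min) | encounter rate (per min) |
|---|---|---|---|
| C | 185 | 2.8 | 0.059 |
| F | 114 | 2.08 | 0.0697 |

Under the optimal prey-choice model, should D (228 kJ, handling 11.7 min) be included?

Current rate: (0.059×185 + 0.0697×114)/(1 + 0.059×2.8 + 0.0697×2.08) = 14.4 kJ/min.
D: E/h = 228/11.7 = 19.49 kJ/min.
Since 19.49 > R, including D increases the long-run rate.

Yes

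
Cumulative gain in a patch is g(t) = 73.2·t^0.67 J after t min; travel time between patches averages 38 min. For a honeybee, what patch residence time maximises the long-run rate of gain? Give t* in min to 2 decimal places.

By the marginal value theorem, leave when the instantaneous gain rate g'(t) equals the habitat-wide average g(t)/(T + t).
g'(t) = 0.67·73.2·t^-0.33. Setting 0.67·73.2·t^-0.33 = 73.2·t^0.67/(38+t) gives 0.67(38+t) = t, so 0.33·t = 0.67×38.
t* = 0.67×38/0.33 = 77.15 min.

77.15 min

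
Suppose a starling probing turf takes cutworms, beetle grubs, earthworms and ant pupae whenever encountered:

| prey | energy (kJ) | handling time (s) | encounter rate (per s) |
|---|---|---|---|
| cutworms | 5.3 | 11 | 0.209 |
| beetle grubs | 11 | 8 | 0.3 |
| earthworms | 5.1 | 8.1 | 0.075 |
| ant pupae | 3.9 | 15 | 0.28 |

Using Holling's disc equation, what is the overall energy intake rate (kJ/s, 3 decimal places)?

0.560 kJ/s

R = Σλ_iE_i / (1 + Σλ_ih_i)
Numerator: 0.209×5.3 + 0.3×11 + 0.075×5.1 + 0.28×3.9 = 5.882
Denominator: 1 + 0.209×11 + 0.3×8 + 0.075×8.1 + 0.28×15 = 10.51
R = 5.882/10.51 = 0.5599 kJ/s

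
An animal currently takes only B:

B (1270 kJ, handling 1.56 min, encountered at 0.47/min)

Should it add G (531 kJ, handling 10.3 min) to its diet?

No

Intake rate on the current diet: R = (0.47×1270) / (1 + 0.47×1.56) = 596.9/1.733 = 344.4 kJ/min.
G: E/h = 531/10.3 = 51.55 kJ/min.
Since 51.55 < R, time spent handling G is better spent searching.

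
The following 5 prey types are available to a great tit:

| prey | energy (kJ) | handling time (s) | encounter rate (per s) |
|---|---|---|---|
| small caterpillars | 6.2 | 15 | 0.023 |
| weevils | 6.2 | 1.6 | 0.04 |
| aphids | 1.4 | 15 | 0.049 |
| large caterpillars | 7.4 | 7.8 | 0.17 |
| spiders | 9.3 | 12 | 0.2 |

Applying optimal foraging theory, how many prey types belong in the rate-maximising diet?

3

Rank by E/h (kJ/s): weevils 3.88, large caterpillars 0.949, spiders 0.775, small caterpillars 0.413, aphids 0.0933. Include each in turn until the next type's E/h falls below the running intake rate.
Rate on top 1: 0.2331. large caterpillars: 0.949 > 0.2331 → include.
Rate on top 2: 0.6301. spiders: 0.775 > 0.6301 → include.
Rate on top 3: 0.7027. small caterpillars: 0.413 < 0.7027 → exclude; stop.
Optimal diet: weevils, large caterpillars, spiders — 3 of 5 types.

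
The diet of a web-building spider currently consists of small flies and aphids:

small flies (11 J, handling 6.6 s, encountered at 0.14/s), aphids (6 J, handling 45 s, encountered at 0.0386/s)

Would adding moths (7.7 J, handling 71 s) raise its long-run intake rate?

No

Current rate: (0.14×11 + 0.0386×6)/(1 + 0.14×6.6 + 0.0386×45) = 0.4839 J/s.
moths: E/h = 7.7/71 = 0.1085 J/s.
Since 0.1085 < R, time spent handling moths is better spent searching.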